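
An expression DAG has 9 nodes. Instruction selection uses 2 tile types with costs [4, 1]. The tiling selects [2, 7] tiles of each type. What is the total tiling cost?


Total cost = sum(count_i * cost_i)
= 2*4 + 7*1
= 15

15


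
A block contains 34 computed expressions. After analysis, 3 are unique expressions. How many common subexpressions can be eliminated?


CSE count = total expressions - unique expressions
= 34 - 3 = 31

31


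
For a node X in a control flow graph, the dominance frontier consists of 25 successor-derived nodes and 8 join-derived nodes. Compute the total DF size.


DF(X) = direct successor contributions + join point contributions
= 25 + 8 = 33

33


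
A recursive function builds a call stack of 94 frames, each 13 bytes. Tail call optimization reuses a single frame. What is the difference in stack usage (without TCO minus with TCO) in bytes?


Without TCO: 94 * 13 = 1222 bytes
With TCO: reuse 1 frame = 13 bytes
Savings = 1222 - 13 = 1209

1209


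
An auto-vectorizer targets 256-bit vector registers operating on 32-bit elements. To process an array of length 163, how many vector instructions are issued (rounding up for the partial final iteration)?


Width = 256 / 32 = 8 elements per vector op
Iterations = ceil(163 / 8) = 21

21


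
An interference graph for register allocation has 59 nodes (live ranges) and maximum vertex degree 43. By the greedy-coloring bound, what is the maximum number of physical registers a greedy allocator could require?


Greedy coloring never needs more than (max_degree + 1) colors: when coloring a vertex, at most max_degree neighbors are already colored.
Upper bound = 43 + 1 = 44

44


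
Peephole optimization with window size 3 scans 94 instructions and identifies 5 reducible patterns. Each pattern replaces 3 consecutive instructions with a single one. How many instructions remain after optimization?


Each match removes 2 instructions.
Total removed = 5 * 2 = 10
Remaining = 94 - 10 = 84

84


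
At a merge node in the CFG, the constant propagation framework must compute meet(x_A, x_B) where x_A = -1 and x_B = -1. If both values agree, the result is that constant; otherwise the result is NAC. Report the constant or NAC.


Meet operation: if both paths give the same constant, result is that constant; if they differ, result is NAC (not-a-constant).
Path A: -1, Path B: -1 -> equal
Result: constant -> -1

-1


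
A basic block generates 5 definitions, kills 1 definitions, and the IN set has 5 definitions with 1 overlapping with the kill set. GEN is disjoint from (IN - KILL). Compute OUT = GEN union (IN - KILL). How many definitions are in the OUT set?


IN - KILL: 5 - 1 = 4 surviving definitions
OUT = GEN + surviving = 5 + 4 = 9

9


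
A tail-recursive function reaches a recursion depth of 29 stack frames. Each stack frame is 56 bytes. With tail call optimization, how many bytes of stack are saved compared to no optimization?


Without TCO: 29 * 56 = 1624 bytes
With TCO: reuse 1 frame = 56 bytes
Savings = 1624 - 56 = 1568

1568


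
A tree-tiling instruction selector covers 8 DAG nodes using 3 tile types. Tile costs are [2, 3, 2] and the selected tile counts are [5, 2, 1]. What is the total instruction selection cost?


Total cost = sum(count_i * cost_i)
= 5*2 + 2*3 + 1*2
= 18

18


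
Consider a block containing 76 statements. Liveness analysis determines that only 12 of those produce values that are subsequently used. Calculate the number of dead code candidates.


Dead code = total statements - live definitions
= 76 - 12 = 64

64


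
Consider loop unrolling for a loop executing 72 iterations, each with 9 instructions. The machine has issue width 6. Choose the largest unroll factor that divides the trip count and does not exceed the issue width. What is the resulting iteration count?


Largest divisor of 72 <= 6 is 6
New iterations = 72 / 6 = 12

12


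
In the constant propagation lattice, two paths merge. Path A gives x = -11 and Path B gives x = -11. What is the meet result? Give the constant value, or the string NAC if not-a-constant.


Meet operation: if both paths give the same constant, result is that constant; if they differ, result is NAC (not-a-constant).
Path A: -11, Path B: -11 -> equal
Result: constant -> -11

-11


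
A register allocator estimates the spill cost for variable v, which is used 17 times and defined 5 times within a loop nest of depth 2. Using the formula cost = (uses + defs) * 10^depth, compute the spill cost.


uses + defs = 17 + 5 = 22
10^2 = 100
Spill cost = 22 * 100 = 2200

2200


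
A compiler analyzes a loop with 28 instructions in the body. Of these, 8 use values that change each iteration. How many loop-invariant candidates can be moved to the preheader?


Invariant candidates = total - loop-dependent
= 28 - 8 = 20

20


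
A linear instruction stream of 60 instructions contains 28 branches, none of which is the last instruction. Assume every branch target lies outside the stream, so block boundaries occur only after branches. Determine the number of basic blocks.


With no in-sequence branch targets, the leaders are the first instruction plus the instruction after each branch.
Number of basic blocks = branches + 1
= 28 + 1 = 29

29


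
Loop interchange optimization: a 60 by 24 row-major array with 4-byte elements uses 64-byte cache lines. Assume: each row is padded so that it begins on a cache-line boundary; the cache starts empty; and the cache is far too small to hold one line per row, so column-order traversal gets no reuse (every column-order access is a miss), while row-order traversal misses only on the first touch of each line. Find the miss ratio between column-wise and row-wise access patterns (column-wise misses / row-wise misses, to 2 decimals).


Each row occupies 24 * 4 = 96 bytes and starts on a line boundary, so it spans ceil(96 / 64) = 2 cache lines.
Row-major traversal misses (one per line touched): 60 * ceil(24 * 4 / 64) = 120
Column-major traversal misses (no reuse, every access misses): 60 * 24 = 1440
Ratio = 1440 / 120 = 12.0

12.0


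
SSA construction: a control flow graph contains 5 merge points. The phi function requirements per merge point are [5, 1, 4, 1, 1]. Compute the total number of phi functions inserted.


Total phi functions = sum of phi functions at each join node
= 5 + 1 + 4 + 1 + 1 = 12

12


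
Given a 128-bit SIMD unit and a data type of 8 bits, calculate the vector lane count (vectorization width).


Width = SIMD bits / data type bits
= 128 / 8 = 16

16


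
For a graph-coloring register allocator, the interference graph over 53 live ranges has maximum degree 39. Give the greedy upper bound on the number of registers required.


Greedy coloring never needs more than (max_degree + 1) colors: when coloring a vertex, at most max_degree neighbors are already colored.
Upper bound = 39 + 1 = 40

40


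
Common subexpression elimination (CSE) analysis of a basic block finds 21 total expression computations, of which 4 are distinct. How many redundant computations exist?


CSE count = total expressions - unique expressions
= 21 - 4 = 17

17


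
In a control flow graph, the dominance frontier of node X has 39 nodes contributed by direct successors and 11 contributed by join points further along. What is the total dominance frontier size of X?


DF(X) = direct successor contributions + join point contributions
= 39 + 11 = 50

50


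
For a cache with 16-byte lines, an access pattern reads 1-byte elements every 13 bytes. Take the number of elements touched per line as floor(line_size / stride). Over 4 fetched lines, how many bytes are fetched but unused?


Elements per line = floor(16 / 13) = 1
Bytes used per line = 1 * 1 = 1
Wasted per line = 16 - 1 = 15
Total wasted = 15 * 4 = 60

60


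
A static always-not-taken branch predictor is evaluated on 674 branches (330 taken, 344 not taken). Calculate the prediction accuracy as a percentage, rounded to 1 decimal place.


Predictor: always-not-taken
Correct predictions = 344
Accuracy = 344 / 674 * 100 = 51.0%

51.0


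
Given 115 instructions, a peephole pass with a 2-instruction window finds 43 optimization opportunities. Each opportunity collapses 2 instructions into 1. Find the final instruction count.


Each match removes 1 instructions.
Total removed = 43 * 1 = 43
Remaining = 115 - 43 = 72

72


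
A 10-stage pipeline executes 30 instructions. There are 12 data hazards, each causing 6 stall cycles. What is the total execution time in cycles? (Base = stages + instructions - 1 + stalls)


Base cycles = 10 + 30 - 1 = 39
Total stalls = 12 * 6 = 72
Total = 39 + 72 = 111

111


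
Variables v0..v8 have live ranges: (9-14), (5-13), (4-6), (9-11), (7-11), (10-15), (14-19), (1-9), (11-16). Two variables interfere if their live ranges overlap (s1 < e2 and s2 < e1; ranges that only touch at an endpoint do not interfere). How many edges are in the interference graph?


Check all pairs for overlapping intervals.
Two intervals (s1,e1) and (s2,e2) overlap if s1 < e2 and s2 < e1.
v0 (9-14) vs v1..v8: overlaps v1, v3, v4, v5, v8 -> 5
v1 (5-13) vs v2..v8: overlaps v2, v3, v4, v5, v7, v8 -> 6
v2 (4-6) vs v3..v8: overlaps v7 -> 1
v3 (9-11) vs v4..v8: overlaps v4, v5 -> 2
v4 (7-11) vs v5..v8: overlaps v5, v7 -> 2
v5 (10-15) vs v6..v8: overlaps v6, v8 -> 2
v6 (14-19) vs v7..v8: overlaps v8 -> 1
v7 (1-9) vs v8: overlaps none -> 0
Total overlapping pairs = 5 + 6 + 1 + 2 + 2 + 2 + 1 + 0 = 19

19


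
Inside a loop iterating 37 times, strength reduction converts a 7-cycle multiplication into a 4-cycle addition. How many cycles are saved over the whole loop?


Per-iteration saving = 7 - 4 = 3
Total saved = 37 * 3 = 111

111


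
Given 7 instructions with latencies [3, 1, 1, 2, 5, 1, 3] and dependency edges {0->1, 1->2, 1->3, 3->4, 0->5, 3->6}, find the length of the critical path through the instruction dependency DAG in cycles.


Compute longest path through dependency graph: dist(Ik) = max over predecessors of dist + latency(Ik).
dist(I0) = latency 3 = 3
dist(I1) = dist(I0) + 1 = 3 + 1 = 4
dist(I2) = dist(I1) + 1 = 4 + 1 = 5
dist(I3) = dist(I1) + 2 = 4 + 2 = 6
dist(I4) = dist(I3) + 5 = 6 + 5 = 11
dist(I5) = dist(I0) + 1 = 3 + 1 = 4
dist(I6) = dist(I3) + 3 = 6 + 3 = 9
Critical path = max dist = 11

11


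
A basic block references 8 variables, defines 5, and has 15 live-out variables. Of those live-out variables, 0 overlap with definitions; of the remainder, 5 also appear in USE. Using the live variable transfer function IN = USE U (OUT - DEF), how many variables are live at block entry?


OUT - DEF: 15 - 0 = 15
|IN| = |USE| + |OUT - DEF| - |USE ∩ (OUT - DEF)| = 8 + 15 - 5 = 18

18


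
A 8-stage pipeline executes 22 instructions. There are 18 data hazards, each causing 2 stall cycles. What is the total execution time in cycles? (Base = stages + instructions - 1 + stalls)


Base cycles = 8 + 22 - 1 = 29
Total stalls = 18 * 2 = 36
Total = 29 + 36 = 65

65


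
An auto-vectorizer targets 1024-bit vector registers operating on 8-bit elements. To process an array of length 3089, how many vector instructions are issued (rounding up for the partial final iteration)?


Width = 1024 / 8 = 128 elements per vector op
Iterations = ceil(3089 / 128) = 25

25


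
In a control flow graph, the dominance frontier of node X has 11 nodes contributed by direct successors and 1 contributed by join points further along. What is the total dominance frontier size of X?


DF(X) = direct successor contributions + join point contributions
= 11 + 1 = 12

12


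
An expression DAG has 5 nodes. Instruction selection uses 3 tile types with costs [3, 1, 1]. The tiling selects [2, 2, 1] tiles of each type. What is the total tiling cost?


Total cost = sum(count_i * cost_i)
= 2*3 + 2*1 + 1*1
= 9

9


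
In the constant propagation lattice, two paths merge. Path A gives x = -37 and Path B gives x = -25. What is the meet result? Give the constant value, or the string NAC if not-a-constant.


Meet operation: if both paths give the same constant, result is that constant; if they differ, result is NAC (not-a-constant).
Path A: -37, Path B: -25 -> differ
Result: not-a-constant -> NAC

NAC


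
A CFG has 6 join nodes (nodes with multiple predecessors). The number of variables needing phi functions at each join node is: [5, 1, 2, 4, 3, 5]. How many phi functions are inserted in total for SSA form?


Total phi functions = sum of phi functions at each join node
= 5 + 1 + 2 + 4 + 3 + 5 = 20

20


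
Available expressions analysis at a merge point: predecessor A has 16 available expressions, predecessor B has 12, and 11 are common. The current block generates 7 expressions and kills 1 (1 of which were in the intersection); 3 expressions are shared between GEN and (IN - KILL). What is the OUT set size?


IN = intersection of predecessors = 11
IN - KILL = 11 - 1 = 10
|OUT| = |GEN| + |IN - KILL| - |GEN ∩ (IN - KILL)| = 7 + 10 - 3 = 14

14


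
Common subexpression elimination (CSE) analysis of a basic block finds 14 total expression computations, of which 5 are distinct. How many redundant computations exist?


CSE count = total expressions - unique expressions
= 14 - 5 = 9

9


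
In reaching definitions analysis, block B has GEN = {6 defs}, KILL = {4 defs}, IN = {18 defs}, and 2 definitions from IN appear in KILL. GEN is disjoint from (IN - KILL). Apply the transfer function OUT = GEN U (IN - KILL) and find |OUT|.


IN - KILL: 18 - 2 = 16 surviving definitions
OUT = GEN + surviving = 6 + 16 = 22

22


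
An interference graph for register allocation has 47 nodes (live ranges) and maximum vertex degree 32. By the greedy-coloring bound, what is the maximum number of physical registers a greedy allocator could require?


Greedy coloring never needs more than (max_degree + 1) colors: when coloring a vertex, at most max_degree neighbors are already colored.
Upper bound = 32 + 1 = 33

33


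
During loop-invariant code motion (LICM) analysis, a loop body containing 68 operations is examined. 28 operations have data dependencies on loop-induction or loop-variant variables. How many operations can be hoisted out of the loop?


Invariant candidates = total - loop-dependent
= 68 - 28 = 40

40


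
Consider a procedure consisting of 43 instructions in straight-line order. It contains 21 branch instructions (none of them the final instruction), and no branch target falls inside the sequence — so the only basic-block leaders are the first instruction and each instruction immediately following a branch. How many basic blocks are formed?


With no in-sequence branch targets, the leaders are the first instruction plus the instruction after each branch.
Number of basic blocks = branches + 1
= 21 + 1 = 22

22


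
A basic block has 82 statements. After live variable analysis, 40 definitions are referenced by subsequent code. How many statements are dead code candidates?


Dead code = total statements - live definitions
= 82 - 40 = 42

42


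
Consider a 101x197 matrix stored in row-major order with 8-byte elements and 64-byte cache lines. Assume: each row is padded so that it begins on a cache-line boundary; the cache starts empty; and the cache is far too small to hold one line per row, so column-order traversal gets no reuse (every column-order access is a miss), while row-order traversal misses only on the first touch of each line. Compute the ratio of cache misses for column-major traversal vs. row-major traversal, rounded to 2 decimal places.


Each row occupies 197 * 8 = 1576 bytes and starts on a line boundary, so it spans ceil(1576 / 64) = 25 cache lines.
Row-major traversal misses (one per line touched): 101 * ceil(197 * 8 / 64) = 2525
Column-major traversal misses (no reuse, every access misses): 101 * 197 = 19897
Ratio = 19897 / 2525 = 7.88

7.88


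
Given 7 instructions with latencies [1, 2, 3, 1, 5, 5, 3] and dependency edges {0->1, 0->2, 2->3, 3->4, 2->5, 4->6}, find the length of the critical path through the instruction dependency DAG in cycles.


Compute longest path through dependency graph: dist(Ik) = max over predecessors of dist + latency(Ik).
dist(I0) = latency 1 = 1
dist(I1) = dist(I0) + 2 = 1 + 2 = 3
dist(I2) = dist(I0) + 3 = 1 + 3 = 4
dist(I3) = dist(I2) + 1 = 4 + 1 = 5
dist(I4) = dist(I3) + 5 = 5 + 5 = 10
dist(I5) = dist(I2) + 5 = 4 + 5 = 9
dist(I6) = dist(I4) + 3 = 10 + 3 = 13
Critical path = max dist = 13

13


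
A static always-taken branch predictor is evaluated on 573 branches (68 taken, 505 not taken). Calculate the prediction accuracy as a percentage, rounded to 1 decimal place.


Predictor: always-taken
Correct predictions = 68
Accuracy = 68 / 573 * 100 = 11.9%

11.9


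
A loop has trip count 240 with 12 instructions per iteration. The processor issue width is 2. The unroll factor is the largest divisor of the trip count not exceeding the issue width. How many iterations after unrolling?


Largest divisor of 240 <= 2 is 2
New iterations = 240 / 2 = 120

120


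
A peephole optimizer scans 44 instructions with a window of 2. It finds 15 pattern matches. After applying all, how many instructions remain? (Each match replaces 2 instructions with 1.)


Each match removes 1 instructions.
Total removed = 15 * 1 = 15
Remaining = 44 - 15 = 29

29


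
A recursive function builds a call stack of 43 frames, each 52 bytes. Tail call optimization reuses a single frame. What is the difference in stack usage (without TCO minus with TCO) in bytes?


Without TCO: 43 * 52 = 2236 bytes
With TCO: reuse 1 frame = 52 bytes
Savings = 2236 - 52 = 2184

2184


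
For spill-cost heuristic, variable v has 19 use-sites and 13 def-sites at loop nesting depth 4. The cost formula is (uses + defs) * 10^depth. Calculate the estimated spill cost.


uses + defs = 19 + 13 = 32
10^4 = 10000
Spill cost = 32 * 10000 = 320000

320000


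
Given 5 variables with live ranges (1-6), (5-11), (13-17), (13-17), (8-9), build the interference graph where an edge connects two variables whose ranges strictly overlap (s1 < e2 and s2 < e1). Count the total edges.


Check all pairs for overlapping intervals.
Two intervals (s1,e1) and (s2,e2) overlap if s1 < e2 and s2 < e1.
v0 (1-6) vs v1..v4: overlaps v1 -> 1
v1 (5-11) vs v2..v4: overlaps v4 -> 1
v2 (13-17) vs v3..v4: overlaps v3 -> 1
v3 (13-17) vs v4: overlaps none -> 0
Total overlapping pairs = 1 + 1 + 1 + 0 = 3

3


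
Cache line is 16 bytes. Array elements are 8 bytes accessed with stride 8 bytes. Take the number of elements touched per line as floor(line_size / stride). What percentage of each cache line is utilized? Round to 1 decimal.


Elements per cache line = floor(16 / 8) = 2
Bytes used = 2 * 8 = 16
Utilization = 16 / 16 * 100 = 100.0%

100.0


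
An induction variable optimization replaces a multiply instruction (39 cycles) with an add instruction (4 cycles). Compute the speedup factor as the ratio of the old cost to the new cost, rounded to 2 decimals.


Ratio = mult_cost / add_cost = 39 / 4 = 9.75

9.75


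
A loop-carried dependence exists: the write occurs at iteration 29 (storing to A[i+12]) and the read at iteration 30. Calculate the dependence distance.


Distance = read iteration - write iteration
= 30 - 29 = 1

1


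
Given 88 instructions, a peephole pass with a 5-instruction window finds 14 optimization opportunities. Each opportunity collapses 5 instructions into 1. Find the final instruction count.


Each match removes 4 instructions.
Total removed = 14 * 4 = 56
Remaining = 88 - 56 = 32

32


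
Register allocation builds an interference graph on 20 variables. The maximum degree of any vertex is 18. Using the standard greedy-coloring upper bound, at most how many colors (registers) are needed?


Greedy coloring never needs more than (max_degree + 1) colors: when coloring a vertex, at most max_degree neighbors are already colored.
Upper bound = 18 + 1 = 19

19


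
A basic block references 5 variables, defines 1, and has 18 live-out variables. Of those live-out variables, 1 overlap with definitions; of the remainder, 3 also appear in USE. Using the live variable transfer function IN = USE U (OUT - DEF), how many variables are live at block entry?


OUT - DEF: 18 - 1 = 17
|IN| = |USE| + |OUT - DEF| - |USE ∩ (OUT - DEF)| = 5 + 17 - 3 = 19

19


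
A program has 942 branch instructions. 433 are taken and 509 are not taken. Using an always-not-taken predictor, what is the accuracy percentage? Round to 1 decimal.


Predictor: always-not-taken
Correct predictions = 509
Accuracy = 509 / 942 * 100 = 54.0%

54.0


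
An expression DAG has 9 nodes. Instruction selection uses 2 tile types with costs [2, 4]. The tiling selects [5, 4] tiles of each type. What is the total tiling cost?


Total cost = sum(count_i * cost_i)
= 5*2 + 4*4
= 26

26


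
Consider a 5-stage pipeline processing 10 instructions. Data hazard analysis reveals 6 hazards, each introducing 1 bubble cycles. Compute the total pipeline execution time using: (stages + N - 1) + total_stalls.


Base cycles = 5 + 10 - 1 = 14
Total stalls = 6 * 1 = 6
Total = 14 + 6 = 20

20


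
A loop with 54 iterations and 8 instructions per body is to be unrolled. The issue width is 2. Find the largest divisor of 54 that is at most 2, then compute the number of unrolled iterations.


Largest divisor of 54 <= 2 is 2
New iterations = 54 / 2 = 27

27


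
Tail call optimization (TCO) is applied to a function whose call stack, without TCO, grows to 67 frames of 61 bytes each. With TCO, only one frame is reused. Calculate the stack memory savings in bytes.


Without TCO: 67 * 61 = 4087 bytes
With TCO: reuse 1 frame = 61 bytes
Savings = 4087 - 61 = 4026

4026


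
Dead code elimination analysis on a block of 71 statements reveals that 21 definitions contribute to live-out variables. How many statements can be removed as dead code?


Dead code = total statements - live definitions
= 71 - 21 = 50

50


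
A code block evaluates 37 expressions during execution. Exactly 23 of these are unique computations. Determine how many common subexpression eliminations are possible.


CSE count = total expressions - unique expressions
= 37 - 23 = 14

14


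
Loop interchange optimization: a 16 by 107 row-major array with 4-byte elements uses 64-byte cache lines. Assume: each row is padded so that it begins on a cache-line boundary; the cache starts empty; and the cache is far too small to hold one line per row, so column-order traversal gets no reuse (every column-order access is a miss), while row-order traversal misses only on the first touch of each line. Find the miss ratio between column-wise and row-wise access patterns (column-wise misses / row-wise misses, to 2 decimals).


Each row occupies 107 * 4 = 428 bytes and starts on a line boundary, so it spans ceil(428 / 64) = 7 cache lines.
Row-major traversal misses (one per line touched): 16 * ceil(107 * 4 / 64) = 112
Column-major traversal misses (no reuse, every access misses): 16 * 107 = 1712
Ratio = 1712 / 112 = 15.29

15.29


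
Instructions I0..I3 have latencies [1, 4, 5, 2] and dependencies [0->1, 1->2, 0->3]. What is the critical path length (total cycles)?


Compute longest path through dependency graph: dist(Ik) = max over predecessors of dist + latency(Ik).
dist(I0) = latency 1 = 1
dist(I1) = dist(I0) + 4 = 1 + 4 = 5
dist(I2) = dist(I1) + 5 = 5 + 5 = 10
dist(I3) = dist(I0) + 2 = 1 + 2 = 3
Critical path = max dist = 10

10


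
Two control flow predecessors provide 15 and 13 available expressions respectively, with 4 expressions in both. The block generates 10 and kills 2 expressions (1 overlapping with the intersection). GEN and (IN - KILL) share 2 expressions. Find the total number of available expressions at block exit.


IN = intersection of predecessors = 4
IN - KILL = 4 - 1 = 3
|OUT| = |GEN| + |IN - KILL| - |GEN ∩ (IN - KILL)| = 10 + 3 - 2 = 11

11


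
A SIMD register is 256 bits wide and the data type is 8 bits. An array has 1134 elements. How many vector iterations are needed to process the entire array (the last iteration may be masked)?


Width = 256 / 8 = 32 elements per vector op
Iterations = ceil(1134 / 32) = 36

36


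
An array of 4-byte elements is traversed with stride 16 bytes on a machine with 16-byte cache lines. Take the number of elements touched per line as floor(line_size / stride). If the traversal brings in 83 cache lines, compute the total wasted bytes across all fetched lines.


Elements per line = floor(16 / 16) = 1
Bytes used per line = 1 * 4 = 4
Wasted per line = 16 - 4 = 12
Total wasted = 12 * 83 = 996

996


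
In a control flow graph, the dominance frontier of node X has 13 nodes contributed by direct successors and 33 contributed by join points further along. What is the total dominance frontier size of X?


DF(X) = direct successor contributions + join point contributions
= 13 + 33 = 46

46


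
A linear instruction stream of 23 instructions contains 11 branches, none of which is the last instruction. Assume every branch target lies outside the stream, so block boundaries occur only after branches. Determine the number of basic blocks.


With no in-sequence branch targets, the leaders are the first instruction plus the instruction after each branch.
Number of basic blocks = branches + 1
= 11 + 1 = 12

12


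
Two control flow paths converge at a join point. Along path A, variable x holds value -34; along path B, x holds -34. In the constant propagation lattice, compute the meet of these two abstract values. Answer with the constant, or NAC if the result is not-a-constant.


Meet operation: if both paths give the same constant, result is that constant; if they differ, result is NAC (not-a-constant).
Path A: -34, Path B: -34 -> equal
Result: constant -> -34

-34


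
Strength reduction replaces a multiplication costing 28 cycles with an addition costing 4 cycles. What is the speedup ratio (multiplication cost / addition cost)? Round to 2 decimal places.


Ratio = mult_cost / add_cost = 28 / 4 = 7.0

7.0


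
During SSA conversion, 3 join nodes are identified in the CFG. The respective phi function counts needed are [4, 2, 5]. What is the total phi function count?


Total phi functions = sum of phi functions at each join node
= 4 + 2 + 5 = 11

11


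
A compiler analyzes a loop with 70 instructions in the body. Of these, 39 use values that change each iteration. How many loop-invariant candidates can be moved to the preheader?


Invariant candidates = total - loop-dependent
= 70 - 39 = 31

31


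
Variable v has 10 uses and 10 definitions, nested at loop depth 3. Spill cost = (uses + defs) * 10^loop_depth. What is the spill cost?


uses + defs = 10 + 10 = 20
10^3 = 1000
Spill cost = 20 * 1000 = 20000

20000


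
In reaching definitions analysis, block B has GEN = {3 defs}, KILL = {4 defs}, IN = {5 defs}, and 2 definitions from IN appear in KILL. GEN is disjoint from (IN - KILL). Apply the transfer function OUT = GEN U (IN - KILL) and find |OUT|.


IN - KILL: 5 - 2 = 3 surviving definitions
OUT = GEN + surviving = 3 + 3 = 6

6


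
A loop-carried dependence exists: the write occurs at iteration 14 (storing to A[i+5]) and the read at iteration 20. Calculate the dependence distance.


Distance = read iteration - write iteration
= 20 - 14 = 6

6


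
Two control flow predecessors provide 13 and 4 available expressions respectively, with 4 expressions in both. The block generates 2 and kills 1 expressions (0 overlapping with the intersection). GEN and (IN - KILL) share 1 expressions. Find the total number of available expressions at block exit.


IN = intersection of predecessors = 4
IN - KILL = 4 - 0 = 4
|OUT| = |GEN| + |IN - KILL| - |GEN ∩ (IN - KILL)| = 2 + 4 - 1 = 5

5


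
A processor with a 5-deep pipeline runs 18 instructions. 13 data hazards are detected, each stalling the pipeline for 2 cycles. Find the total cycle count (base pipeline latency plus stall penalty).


Base cycles = 5 + 18 - 1 = 22
Total stalls = 13 * 2 = 26
Total = 22 + 26 = 48

48


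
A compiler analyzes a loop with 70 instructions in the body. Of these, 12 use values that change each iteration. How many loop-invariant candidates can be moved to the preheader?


Invariant candidates = total - loop-dependent
= 70 - 12 = 58

58


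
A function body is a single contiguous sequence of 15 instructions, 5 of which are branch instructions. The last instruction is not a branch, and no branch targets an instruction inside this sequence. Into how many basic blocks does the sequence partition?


With no in-sequence branch targets, the leaders are the first instruction plus the instruction after each branch.
Number of basic blocks = branches + 1
= 5 + 1 = 6

6


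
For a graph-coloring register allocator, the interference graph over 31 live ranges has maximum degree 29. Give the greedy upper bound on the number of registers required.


Greedy coloring never needs more than (max_degree + 1) colors: when coloring a vertex, at most max_degree neighbors are already colored.
Upper bound = 29 + 1 = 30

30


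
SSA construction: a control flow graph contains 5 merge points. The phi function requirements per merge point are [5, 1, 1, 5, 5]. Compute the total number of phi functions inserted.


Total phi functions = sum of phi functions at each join node
= 5 + 1 + 1 + 5 + 5 = 17

17


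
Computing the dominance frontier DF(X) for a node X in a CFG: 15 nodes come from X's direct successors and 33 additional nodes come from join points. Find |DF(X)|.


DF(X) = direct successor contributions + join point contributions
= 15 + 33 = 48

48


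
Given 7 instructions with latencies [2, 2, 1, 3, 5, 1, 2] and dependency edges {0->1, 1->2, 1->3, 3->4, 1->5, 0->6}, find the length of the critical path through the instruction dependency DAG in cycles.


Compute longest path through dependency graph: dist(Ik) = max over predecessors of dist + latency(Ik).
dist(I0) = latency 2 = 2
dist(I1) = dist(I0) + 2 = 2 + 2 = 4
dist(I2) = dist(I1) + 1 = 4 + 1 = 5
dist(I3) = dist(I1) + 3 = 4 + 3 = 7
dist(I4) = dist(I3) + 5 = 7 + 5 = 12
dist(I5) = dist(I1) + 1 = 4 + 1 = 5
dist(I6) = dist(I0) + 2 = 2 + 2 = 4
Critical path = max dist = 12

12


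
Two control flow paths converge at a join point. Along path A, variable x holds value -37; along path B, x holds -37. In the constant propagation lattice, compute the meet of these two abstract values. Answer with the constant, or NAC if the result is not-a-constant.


Meet operation: if both paths give the same constant, result is that constant; if they differ, result is NAC (not-a-constant).
Path A: -37, Path B: -37 -> equal
Result: constant -> -37

-37


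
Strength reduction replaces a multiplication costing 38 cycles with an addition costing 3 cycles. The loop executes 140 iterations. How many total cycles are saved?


Per-iteration saving = 38 - 3 = 35
Total saved = 140 * 35 = 4900

4900


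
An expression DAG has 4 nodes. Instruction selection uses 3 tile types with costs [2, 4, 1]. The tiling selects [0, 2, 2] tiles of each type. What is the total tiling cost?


Total cost = sum(count_i * cost_i)
= 0*2 + 2*4 + 2*1
= 10

10


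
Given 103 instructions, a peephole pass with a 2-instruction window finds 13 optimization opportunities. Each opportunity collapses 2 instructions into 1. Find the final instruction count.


Each match removes 1 instructions.
Total removed = 13 * 1 = 13
Remaining = 103 - 13 = 90

90


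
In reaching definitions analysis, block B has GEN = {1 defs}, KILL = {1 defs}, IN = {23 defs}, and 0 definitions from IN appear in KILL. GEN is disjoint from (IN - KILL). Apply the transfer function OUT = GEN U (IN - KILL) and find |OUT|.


IN - KILL: 23 - 0 = 23 surviving definitions
OUT = GEN + surviving = 1 + 23 = 24

24


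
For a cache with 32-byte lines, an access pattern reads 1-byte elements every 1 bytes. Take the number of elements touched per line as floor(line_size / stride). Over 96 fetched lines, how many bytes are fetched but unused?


Elements per line = floor(32 / 1) = 32
Bytes used per line = 32 * 1 = 32
Wasted per line = 32 - 32 = 0
Total wasted = 0 * 96 = 0

0


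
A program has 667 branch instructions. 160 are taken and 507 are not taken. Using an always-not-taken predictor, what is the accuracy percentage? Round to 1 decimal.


Predictor: always-not-taken
Correct predictions = 507
Accuracy = 507 / 667 * 100 = 76.0%

76.0


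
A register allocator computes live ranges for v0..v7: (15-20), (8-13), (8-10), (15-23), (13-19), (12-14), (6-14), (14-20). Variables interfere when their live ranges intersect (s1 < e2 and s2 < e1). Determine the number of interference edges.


Check all pairs for overlapping intervals.
Two intervals (s1,e1) and (s2,e2) overlap if s1 < e2 and s2 < e1.
v0 (15-20) vs v1..v7: overlaps v3, v4, v7 -> 3
v1 (8-13) vs v2..v7: overlaps v2, v5, v6 -> 3
v2 (8-10) vs v3..v7: overlaps v6 -> 1
v3 (15-23) vs v4..v7: overlaps v4, v7 -> 2
v4 (13-19) vs v5..v7: overlaps v5, v6, v7 -> 3
v5 (12-14) vs v6..v7: overlaps v6 -> 1
v6 (6-14) vs v7: overlaps none -> 0
Total overlapping pairs = 3 + 3 + 1 + 2 + 3 + 1 + 0 = 13

13


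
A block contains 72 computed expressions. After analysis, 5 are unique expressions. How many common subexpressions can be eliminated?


CSE count = total expressions - unique expressions
= 72 - 5 = 67

67


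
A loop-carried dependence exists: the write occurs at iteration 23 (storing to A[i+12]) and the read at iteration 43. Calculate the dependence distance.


Distance = read iteration - write iteration
= 43 - 23 = 20

20


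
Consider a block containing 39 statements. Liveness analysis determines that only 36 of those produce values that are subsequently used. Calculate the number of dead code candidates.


Dead code = total statements - live definitions
= 39 - 36 = 3

3


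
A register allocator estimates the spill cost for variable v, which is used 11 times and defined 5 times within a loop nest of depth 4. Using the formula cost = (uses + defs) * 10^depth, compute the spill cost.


uses + defs = 11 + 5 = 16
10^4 = 10000
Spill cost = 16 * 10000 = 160000

160000


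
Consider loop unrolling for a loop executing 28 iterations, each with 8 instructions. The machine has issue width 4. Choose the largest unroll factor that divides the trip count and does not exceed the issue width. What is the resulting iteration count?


Largest divisor of 28 <= 4 is 4
New iterations = 28 / 4 = 7

7


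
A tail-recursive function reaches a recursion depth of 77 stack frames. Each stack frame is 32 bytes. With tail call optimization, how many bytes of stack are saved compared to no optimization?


Without TCO: 77 * 32 = 2464 bytes
With TCO: reuse 1 frame = 32 bytes
Savings = 2464 - 32 = 2432

2432


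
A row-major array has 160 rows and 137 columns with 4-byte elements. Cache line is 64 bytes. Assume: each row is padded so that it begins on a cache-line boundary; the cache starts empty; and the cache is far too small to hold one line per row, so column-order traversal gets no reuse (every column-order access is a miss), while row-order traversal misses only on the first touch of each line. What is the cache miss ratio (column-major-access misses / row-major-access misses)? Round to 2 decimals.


Each row occupies 137 * 4 = 548 bytes and starts on a line boundary, so it spans ceil(548 / 64) = 9 cache lines.
Row-major traversal misses (one per line touched): 160 * ceil(137 * 4 / 64) = 1440
Column-major traversal misses (no reuse, every access misses): 160 * 137 = 21920
Ratio = 21920 / 1440 = 15.22

15.22


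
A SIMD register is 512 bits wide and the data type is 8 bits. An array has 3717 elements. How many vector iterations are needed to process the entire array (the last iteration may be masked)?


Width = 512 / 8 = 64 elements per vector op
Iterations = ceil(3717 / 64) = 59

59


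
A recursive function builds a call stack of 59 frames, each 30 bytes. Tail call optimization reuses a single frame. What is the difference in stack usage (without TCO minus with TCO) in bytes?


Without TCO: 59 * 30 = 1770 bytes
With TCO: reuse 1 frame = 30 bytes
Savings = 1770 - 30 = 1740

1740


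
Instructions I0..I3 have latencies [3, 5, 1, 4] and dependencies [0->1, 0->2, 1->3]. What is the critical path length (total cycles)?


Compute longest path through dependency graph: dist(Ik) = max over predecessors of dist + latency(Ik).
dist(I0) = latency 3 = 3
dist(I1) = dist(I0) + 5 = 3 + 5 = 8
dist(I2) = dist(I0) + 1 = 3 + 1 = 4
dist(I3) = dist(I1) + 4 = 8 + 4 = 12
Critical path = max dist = 12

12


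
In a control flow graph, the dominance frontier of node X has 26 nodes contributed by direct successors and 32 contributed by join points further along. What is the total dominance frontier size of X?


DF(X) = direct successor contributions + join point contributions
= 26 + 32 = 58

58


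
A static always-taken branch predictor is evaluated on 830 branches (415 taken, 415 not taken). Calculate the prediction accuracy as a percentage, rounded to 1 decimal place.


Predictor: always-taken
Correct predictions = 415
Accuracy = 415 / 830 * 100 = 50.0%

50.0


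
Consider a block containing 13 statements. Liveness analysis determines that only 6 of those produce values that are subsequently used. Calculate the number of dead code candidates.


Dead code = total statements - live definitions
= 13 - 6 = 7

7


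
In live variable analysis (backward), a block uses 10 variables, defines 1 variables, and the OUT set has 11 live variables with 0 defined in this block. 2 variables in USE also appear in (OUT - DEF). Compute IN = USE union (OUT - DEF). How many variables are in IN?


OUT - DEF: 11 - 0 = 11
|IN| = |USE| + |OUT - DEF| - |USE ∩ (OUT - DEF)| = 10 + 11 - 2 = 19

19


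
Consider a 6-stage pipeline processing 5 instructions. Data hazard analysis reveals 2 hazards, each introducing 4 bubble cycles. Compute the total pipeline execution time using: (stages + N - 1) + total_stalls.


Base cycles = 6 + 5 - 1 = 10
Total stalls = 2 * 4 = 8
Total = 10 + 8 = 18

18


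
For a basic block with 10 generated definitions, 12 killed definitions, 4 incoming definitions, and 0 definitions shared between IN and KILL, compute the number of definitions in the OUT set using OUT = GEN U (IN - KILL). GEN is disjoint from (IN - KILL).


IN - KILL: 4 - 0 = 4 surviving definitions
OUT = GEN + surviving = 10 + 4 = 14

14


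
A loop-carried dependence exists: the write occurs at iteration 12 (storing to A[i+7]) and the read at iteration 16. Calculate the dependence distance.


Distance = read iteration - write iteration
= 16 - 12 = 4

4


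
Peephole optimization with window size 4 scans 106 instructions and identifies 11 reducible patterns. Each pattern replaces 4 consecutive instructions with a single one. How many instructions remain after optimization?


Each match removes 3 instructions.
Total removed = 11 * 3 = 33
Remaining = 106 - 33 = 73

73


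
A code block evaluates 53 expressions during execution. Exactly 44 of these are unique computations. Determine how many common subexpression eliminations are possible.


CSE count = total expressions - unique expressions
= 53 - 44 = 9

9


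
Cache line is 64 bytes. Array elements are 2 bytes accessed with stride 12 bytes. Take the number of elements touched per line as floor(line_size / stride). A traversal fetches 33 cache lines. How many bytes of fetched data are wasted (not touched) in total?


Elements per line = floor(64 / 12) = 5
Bytes used per line = 5 * 2 = 10
Wasted per line = 64 - 10 = 54
Total wasted = 54 * 33 = 1782

1782


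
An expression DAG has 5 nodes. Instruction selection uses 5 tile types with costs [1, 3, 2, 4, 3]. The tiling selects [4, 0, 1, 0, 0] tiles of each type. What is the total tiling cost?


Total cost = sum(count_i * cost_i)
= 4*1 + 0*3 + 1*2 + 0*4 + 0*3
= 6

6
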